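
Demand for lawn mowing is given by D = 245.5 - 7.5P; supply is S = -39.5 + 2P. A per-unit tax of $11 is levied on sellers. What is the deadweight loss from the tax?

Deadweight loss = 1815/19

Pre-tax equilibrium: P* = 30, Q* = 20.5.
Tax on sellers shifts supply to S = -39.5 + 2(P − 11) = -61.5 + 2P.
245.5 - 7.5P = -61.5 + 2P gives buyer price Pb = 614/19; sellers receive Ps = 614/19 − 11 = 405/19.
New quantity: Q = 245.5 − 7.5(614/19) = 119/38.
DWL = ½ × 11 × (20.5 − 119/38) = 1815/19.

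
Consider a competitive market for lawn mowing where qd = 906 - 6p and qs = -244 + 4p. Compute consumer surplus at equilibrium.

Equilibrium: 906 - 6p = -244 + 4p gives p* = 115, q* = 216.
Demand choke price (qd = 0): p = 151.
CS = ½(151 − 115)(216) = 3888.

Consumer surplus = 3888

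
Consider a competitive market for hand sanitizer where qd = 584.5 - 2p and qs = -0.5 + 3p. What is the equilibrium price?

p* = 117

Set qd = qs: 584.5 - 2p = -0.5 + 3p.
585 = 5p, so p* = 117.
q* = 584.5 − 2(117) = 350.5.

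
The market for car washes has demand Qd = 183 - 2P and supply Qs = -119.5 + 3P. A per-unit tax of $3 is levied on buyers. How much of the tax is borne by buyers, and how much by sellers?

Pre-tax equilibrium: P* = 60.5, Q* = 62.
Tax on buyers shifts demand to Qd = 183 − 2(P + 3) = 177 - 2P.
177 - 2P = -119.5 + 3P gives seller price Ps = 59.3; buyers pay Pb = 59.3 + 3 = 62.3.
New quantity: Q = 183 − 2(62.3) = 58.4.
Buyer burden = 62.3 − 60.5 = 1.8; seller burden = 60.5 − 59.3 = 1.2.

Buyers bear $1.8, sellers bear $1.2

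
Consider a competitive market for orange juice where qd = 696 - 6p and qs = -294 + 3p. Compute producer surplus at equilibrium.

Producer surplus = 216

Equilibrium: 696 - 6p = -294 + 3p gives p* = 110, q* = 36.
Supply starts at p = 98 (where qs = 0).
PS = ½(110 − 98)(36) = 216.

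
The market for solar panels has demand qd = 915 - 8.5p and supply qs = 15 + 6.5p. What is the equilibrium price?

Set qd = qs: 915 - 8.5p = 15 + 6.5p.
900 = 15p, so p* = 60.
q* = 915 − 8.5(60) = 405.

p* = 60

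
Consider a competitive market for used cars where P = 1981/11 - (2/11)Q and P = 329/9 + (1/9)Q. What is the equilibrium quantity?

Set the two price expressions equal: 1981/11 - (2/11)Q = 329/9 + (1/9)Q.
14210/99 = (29/99)Q, so Q* = 490.
P* = 1981/11 − (2/11)(490) = 91.

Q* = 490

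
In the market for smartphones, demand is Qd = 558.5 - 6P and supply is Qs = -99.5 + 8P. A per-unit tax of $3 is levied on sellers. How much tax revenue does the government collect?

Pre-tax equilibrium: P* = 47, Q* = 276.5.
Tax on sellers shifts supply to Qs = -99.5 + 8(P − 3) = -123.5 + 8P.
558.5 - 6P = -123.5 + 8P gives buyer price Pb = 341/7; sellers receive Ps = 341/7 − 3 = 320/7.
New quantity: Q = 558.5 − 6(341/7) = 3727/14.
Revenue = 3 × 3727/14 = 11181/14.

Tax revenue = 11181/14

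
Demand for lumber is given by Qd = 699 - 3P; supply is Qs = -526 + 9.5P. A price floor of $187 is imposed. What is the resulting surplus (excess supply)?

Equilibrium price would be P* = 98, so the floor at 187 binds.
At P = 187: Qd = 138, Qs = 1250.5.
Surplus = 1250.5 − 138 = 1112.5.

Surplus = 1112.5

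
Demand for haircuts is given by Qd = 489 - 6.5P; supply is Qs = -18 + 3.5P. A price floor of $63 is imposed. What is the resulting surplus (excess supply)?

Equilibrium price would be P* = 50.7, so the floor at 63 binds.
At P = 63: Qd = 79.5, Qs = 202.5.
Surplus = 202.5 − 79.5 = 123.

Surplus = 123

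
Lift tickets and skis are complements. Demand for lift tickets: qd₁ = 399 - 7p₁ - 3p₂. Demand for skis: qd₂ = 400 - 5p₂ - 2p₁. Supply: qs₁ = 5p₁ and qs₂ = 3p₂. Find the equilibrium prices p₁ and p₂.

p₁ = 332/15, p₂ = 667/15

Market 1: 399 - 7p₁ - 3p₂ = 5p₁ → 12p₁ + 3p₂ = 399.
Market 2: 8p₂ + 2p₁ = 400.
Eliminating p₂: 8×(1) − 3×(2) gives 90p₁ = 1992, so p₁ = 332/15.
Back-substitute into (2): p₂ = (400 − 2×332/15) / 8 = 667/15.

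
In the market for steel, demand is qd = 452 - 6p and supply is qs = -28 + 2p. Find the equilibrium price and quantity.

Set qd = qs: 452 - 6p = -28 + 2p.
480 = 8p, so p* = 60.
q* = 452 − 6(60) = 92.

p* = 60, q* = 92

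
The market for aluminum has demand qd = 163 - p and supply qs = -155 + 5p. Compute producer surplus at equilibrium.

Equilibrium: 163 - p = -155 + 5p gives p* = 53, q* = 110.
Supply starts at p = 31 (where qs = 0).
PS = ½(53 − 31)(110) = 1210.

Producer surplus = 1210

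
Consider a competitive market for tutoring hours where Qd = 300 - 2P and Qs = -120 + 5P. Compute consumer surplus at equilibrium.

Consumer surplus = 8100

Equilibrium: 300 - 2P = -120 + 5P gives P* = 60, Q* = 180.
Demand choke price (Qd = 0): P = 150.
CS = ½(150 − 60)(180) = 8100.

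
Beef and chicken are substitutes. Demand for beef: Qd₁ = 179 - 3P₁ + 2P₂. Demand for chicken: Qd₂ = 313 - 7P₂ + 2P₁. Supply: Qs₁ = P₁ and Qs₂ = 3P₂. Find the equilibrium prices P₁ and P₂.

Market 1: 179 - 3P₁ + 2P₂ = P₁ → 4P₁ - 2P₂ = 179.
Market 2: 10P₂ - 2P₁ = 313.
Eliminating P₂: 10×(1) + 2×(2) gives 36P₁ = 2416, so P₁ = 604/9.
Back-substitute into (2): P₂ = (313 + 2×604/9) / 10 = 805/18.

P₁ = 604/9, P₂ = 805/18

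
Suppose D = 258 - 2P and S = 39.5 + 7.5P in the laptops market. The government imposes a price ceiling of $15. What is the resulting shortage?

Shortage = 76

Equilibrium price would be P* = 23, so the ceiling at 15 binds.
At P = 15: D = 258 − 2(15) = 228, S = 39.5 + 7.5(15) = 152.
Shortage = 228 − 152 = 76.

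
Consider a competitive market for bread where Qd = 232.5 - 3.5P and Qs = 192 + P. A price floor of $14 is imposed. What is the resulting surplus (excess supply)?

Equilibrium price would be P* = 9, so the floor at 14 binds.
At P = 14: Qd = 183.5, Qs = 206.
Surplus = 206 − 183.5 = 22.5.

Surplus = 22.5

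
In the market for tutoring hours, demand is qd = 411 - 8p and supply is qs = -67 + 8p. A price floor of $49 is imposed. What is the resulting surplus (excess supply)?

Surplus = 306

Equilibrium price would be p* = 29.875, so the floor at 49 binds.
At p = 49: qd = 19, qs = 325.
Surplus = 325 − 19 = 306.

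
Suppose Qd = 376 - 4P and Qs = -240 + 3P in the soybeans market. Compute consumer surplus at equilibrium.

Consumer surplus = 72

Equilibrium: 376 - 4P = -240 + 3P gives P* = 88, Q* = 24.
Demand choke price (Qd = 0): P = 94.
CS = ½(94 − 88)(24) = 72.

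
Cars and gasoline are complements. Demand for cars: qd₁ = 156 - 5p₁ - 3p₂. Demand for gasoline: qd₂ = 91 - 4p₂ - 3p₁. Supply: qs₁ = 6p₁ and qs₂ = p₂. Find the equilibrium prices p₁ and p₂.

p₁ = 507/46, p₂ = 533/46

Market 1: 156 - 5p₁ - 3p₂ = 6p₁ → 11p₁ + 3p₂ = 156.
Market 2: 5p₂ + 3p₁ = 91.
Eliminating p₂: 5×(1) − 3×(2) gives 46p₁ = 507, so p₁ = 507/46.
Back-substitute into (2): p₂ = (91 − 3×507/46) / 5 = 533/46.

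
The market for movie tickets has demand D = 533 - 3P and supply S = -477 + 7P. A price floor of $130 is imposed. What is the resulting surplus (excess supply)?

Equilibrium price would be P* = 101, so the floor at 130 binds.
At P = 130: D = 143, S = 433.
Surplus = 433 − 143 = 290.

Surplus = 290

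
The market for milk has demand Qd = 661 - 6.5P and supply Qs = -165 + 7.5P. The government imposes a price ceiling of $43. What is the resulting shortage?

Shortage = 224

Equilibrium price would be P* = 59, so the ceiling at 43 binds.
At P = 43: Qd = 661 − 6.5(43) = 381.5, Qs = -165 + 7.5(43) = 157.5.
Shortage = 381.5 − 157.5 = 224.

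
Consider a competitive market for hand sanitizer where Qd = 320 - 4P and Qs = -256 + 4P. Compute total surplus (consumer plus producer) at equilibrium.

Total surplus = 256

Equilibrium: 320 - 4P = -256 + 4P gives P* = 72, Q* = 32.
Demand choke price: P = 80; supply starts at P = 64.
CS = ½(80 − 72)(32) = 128; PS = ½(72 − 64)(32) = 128.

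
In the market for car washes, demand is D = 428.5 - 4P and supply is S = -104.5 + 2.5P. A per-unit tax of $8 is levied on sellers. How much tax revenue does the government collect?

Tax revenue = 9172/13

Pre-tax equilibrium: P* = 82, Q* = 100.5.
Tax on sellers shifts supply to S = -104.5 + 2.5(P − 8) = -124.5 + 2.5P.
428.5 - 4P = -124.5 + 2.5P gives buyer price Pb = 1106/13; sellers receive Ps = 1106/13 − 8 = 1002/13.
New quantity: Q = 428.5 − 4(1106/13) = 2293/26.
Revenue = 8 × 2293/26 = 9172/13.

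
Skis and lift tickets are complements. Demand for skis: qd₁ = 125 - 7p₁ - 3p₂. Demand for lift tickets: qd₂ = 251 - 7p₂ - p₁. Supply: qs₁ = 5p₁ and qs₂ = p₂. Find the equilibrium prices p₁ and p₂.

Market 1: 125 - 7p₁ - 3p₂ = 5p₁ → 12p₁ + 3p₂ = 125.
Market 2: 8p₂ + p₁ = 251.
Eliminating p₂: 8×(1) − 3×(2) gives 93p₁ = 247, so p₁ = 247/93.
Back-substitute into (2): p₂ = (251 − 1×247/93) / 8 = 2887/93.

p₁ = 247/93, p₂ = 2887/93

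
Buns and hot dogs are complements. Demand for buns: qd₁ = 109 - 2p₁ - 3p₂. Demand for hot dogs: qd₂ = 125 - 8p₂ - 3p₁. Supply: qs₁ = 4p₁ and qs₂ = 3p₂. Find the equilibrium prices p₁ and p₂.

p₁ = 824/57, p₂ = 141/19

Market 1: 109 - 2p₁ - 3p₂ = 4p₁ → 6p₁ + 3p₂ = 109.
Market 2: 11p₂ + 3p₁ = 125.
Eliminating p₂: 11×(1) − 3×(2) gives 57p₁ = 824, so p₁ = 824/57.
Back-substitute into (2): p₂ = (125 − 3×824/57) / 11 = 141/19.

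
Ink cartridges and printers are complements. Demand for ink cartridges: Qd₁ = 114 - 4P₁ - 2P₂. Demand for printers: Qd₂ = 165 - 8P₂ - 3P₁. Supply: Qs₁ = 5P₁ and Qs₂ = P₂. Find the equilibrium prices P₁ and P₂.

Market 1: 114 - 4P₁ - 2P₂ = 5P₁ → 9P₁ + 2P₂ = 114.
Market 2: 9P₂ + 3P₁ = 165.
Eliminating P₂: 9×(1) − 2×(2) gives 75P₁ = 696, so P₁ = 9.28.
Back-substitute into (2): P₂ = (165 − 3×9.28) / 9 = 15.24.

P₁ = 9.28, P₂ = 15.24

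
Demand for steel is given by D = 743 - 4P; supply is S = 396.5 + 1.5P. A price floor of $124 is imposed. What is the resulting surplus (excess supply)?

Surplus = 335.5

Equilibrium price would be P* = 63, so the floor at 124 binds.
At P = 124: D = 247, S = 582.5.
Surplus = 582.5 − 247 = 335.5.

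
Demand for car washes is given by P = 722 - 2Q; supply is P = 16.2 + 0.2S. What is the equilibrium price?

P* = 884/11

Set the two price expressions equal: 722 - 2Q = 16.2 + 0.2Q.
705.8 = 2.2Q, so Q* = 3529/11.
P* = 722 − (2)(3529/11) = 884/11.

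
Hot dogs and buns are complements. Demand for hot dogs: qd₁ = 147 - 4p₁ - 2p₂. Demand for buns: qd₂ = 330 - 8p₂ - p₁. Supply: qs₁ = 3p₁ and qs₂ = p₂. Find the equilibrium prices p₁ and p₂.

p₁ = 663/61, p₂ = 2163/61

Market 1: 147 - 4p₁ - 2p₂ = 3p₁ → 7p₁ + 2p₂ = 147.
Market 2: 9p₂ + p₁ = 330.
Eliminating p₂: 9×(1) − 2×(2) gives 61p₁ = 663, so p₁ = 663/61.
Back-substitute into (2): p₂ = (330 − 1×663/61) / 9 = 2163/61.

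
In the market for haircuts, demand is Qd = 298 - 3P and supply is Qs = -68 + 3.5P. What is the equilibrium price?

Set Qd = Qs: 298 - 3P = -68 + 3.5P.
366 = 6.5P, so P* = 732/13.
Q* = 298 − 3(732/13) = 1678/13.

P* = 732/13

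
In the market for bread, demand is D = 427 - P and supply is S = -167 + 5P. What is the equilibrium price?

P* = 99

Set D = S: 427 - P = -167 + 5P.
594 = 6P, so P* = 99.
Q* = 427 − 1(99) = 328.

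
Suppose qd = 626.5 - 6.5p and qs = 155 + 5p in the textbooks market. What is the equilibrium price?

p* = 41

Set qd = qs: 626.5 - 6.5p = 155 + 5p.
471.5 = 11.5p, so p* = 41.
q* = 626.5 − 6.5(41) = 360.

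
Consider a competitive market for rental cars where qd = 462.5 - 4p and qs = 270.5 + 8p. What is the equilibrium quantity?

Set qd = qs: 462.5 - 4p = 270.5 + 8p.
192 = 12p, so p* = 16.
q* = 462.5 − 4(16) = 398.5.

q* = 398.5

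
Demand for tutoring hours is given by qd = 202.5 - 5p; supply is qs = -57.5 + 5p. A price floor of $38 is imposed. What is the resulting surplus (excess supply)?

Equilibrium price would be p* = 26, so the floor at 38 binds.
At p = 38: qd = 12.5, qs = 132.5.
Surplus = 132.5 − 12.5 = 120.

Surplus = 120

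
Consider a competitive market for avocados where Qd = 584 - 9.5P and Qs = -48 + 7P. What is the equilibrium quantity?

Set Qd = Qs: 584 - 9.5P = -48 + 7P.
632 = 16.5P, so P* = 1264/33.
Q* = 584 − 9.5(1264/33) = 7264/33.

Q* = 7264/33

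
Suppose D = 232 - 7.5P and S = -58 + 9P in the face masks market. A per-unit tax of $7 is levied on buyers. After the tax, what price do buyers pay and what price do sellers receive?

Buyers pay 706/33, sellers receive 475/33

Pre-tax equilibrium: P* = 580/33, Q* = 1102/11.
Tax on buyers shifts demand to D = 232 − 7.5(P + 7) = 179.5 - 7.5P.
179.5 - 7.5P = -58 + 9P gives seller price Ps = 475/33; buyers pay Pb = 475/33 + 7 = 706/33.
New quantity: Q = 232 − 7.5(706/33) = 787/11.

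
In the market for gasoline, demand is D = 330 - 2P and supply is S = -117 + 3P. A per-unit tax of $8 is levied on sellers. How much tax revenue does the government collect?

Tax revenue = 1132.8

Pre-tax equilibrium: P* = 89.4, Q* = 151.2.
Tax on sellers shifts supply to S = -117 + 3(P − 8) = -141 + 3P.
330 - 2P = -141 + 3P gives buyer price Pb = 94.2; sellers receive Ps = 94.2 − 8 = 86.2.
New quantity: Q = 330 − 2(94.2) = 141.6.
Revenue = 8 × 141.6 = 1132.8.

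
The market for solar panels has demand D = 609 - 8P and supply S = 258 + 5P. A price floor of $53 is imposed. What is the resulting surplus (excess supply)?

Surplus = 338

Equilibrium price would be P* = 27, so the floor at 53 binds.
At P = 53: D = 185, S = 523.
Surplus = 523 − 185 = 338.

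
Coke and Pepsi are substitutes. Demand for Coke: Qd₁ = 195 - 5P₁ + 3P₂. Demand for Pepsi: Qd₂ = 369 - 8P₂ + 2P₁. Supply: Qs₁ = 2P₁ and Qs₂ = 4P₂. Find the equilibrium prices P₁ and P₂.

Market 1: 195 - 5P₁ + 3P₂ = 2P₁ → 7P₁ - 3P₂ = 195.
Market 2: 12P₂ - 2P₁ = 369.
Eliminating P₂: 12×(1) + 3×(2) gives 78P₁ = 3447, so P₁ = 1149/26.
Back-substitute into (2): P₂ = (369 + 2×1149/26) / 12 = 991/26.

P₁ = 1149/26, P₂ = 991/26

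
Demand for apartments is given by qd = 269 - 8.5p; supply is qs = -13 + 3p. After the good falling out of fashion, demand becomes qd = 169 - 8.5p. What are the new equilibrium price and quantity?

p' = 364/23, q' = 793/23

Original equilibrium: p* = 564/23, q* = 1393/23.
New equilibrium: 169 - 8.5p = -13 + 3p, so 182 = 11.5p and p' = 364/23; q' = 169 − 8.5(364/23) = 793/23.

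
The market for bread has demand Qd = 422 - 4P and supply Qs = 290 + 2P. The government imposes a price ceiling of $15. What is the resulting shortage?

Shortage = 42

Equilibrium price would be P* = 22, so the ceiling at 15 binds.
At P = 15: Qd = 422 − 4(15) = 362, Qs = 290 + 2(15) = 320.
Shortage = 362 − 320 = 42.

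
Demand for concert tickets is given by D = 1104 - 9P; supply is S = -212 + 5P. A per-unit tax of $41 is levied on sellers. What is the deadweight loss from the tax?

Deadweight loss = 75645/28

Pre-tax equilibrium: P* = 94, Q* = 258.
Tax on sellers shifts supply to S = -212 + 5(P − 41) = -417 + 5P.
1104 - 9P = -417 + 5P gives buyer price Pb = 1521/14; sellers receive Ps = 1521/14 − 41 = 947/14.
New quantity: Q = 1104 − 9(1521/14) = 1767/14.
DWL = ½ × 41 × (258 − 1767/14) = 75645/28.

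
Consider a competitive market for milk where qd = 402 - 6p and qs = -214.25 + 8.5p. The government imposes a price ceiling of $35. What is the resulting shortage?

Equilibrium price would be p* = 42.5, so the ceiling at 35 binds.
At p = 35: qd = 402 − 6(35) = 192, qs = -214.25 + 8.5(35) = 83.25.
Shortage = 192 − 83.25 = 108.75.

Shortage = 108.75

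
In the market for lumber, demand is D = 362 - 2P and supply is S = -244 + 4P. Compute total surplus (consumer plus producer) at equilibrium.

Equilibrium: 362 - 2P = -244 + 4P gives P* = 101, Q* = 160.
Demand choke price: P = 181; supply starts at P = 61.
CS = ½(181 − 101)(160) = 6400; PS = ½(101 − 61)(160) = 3200.

Total surplus = 9600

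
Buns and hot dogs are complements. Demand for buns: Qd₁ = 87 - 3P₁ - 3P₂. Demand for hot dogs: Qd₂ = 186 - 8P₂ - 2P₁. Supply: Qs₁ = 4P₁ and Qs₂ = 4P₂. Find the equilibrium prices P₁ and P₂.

P₁ = 81/13, P₂ = 188/13

Market 1: 87 - 3P₁ - 3P₂ = 4P₁ → 7P₁ + 3P₂ = 87.
Market 2: 12P₂ + 2P₁ = 186.
Eliminating P₂: 12×(1) − 3×(2) gives 78P₁ = 486, so P₁ = 81/13.
Back-substitute into (2): P₂ = (186 − 2×81/13) / 12 = 188/13.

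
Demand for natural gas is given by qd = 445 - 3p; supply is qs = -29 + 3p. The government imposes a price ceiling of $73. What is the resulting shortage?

Shortage = 36

Equilibrium price would be p* = 79, so the ceiling at 73 binds.
At p = 73: qd = 445 − 3(73) = 226, qs = -29 + 3(73) = 190.
Shortage = 226 − 190 = 36.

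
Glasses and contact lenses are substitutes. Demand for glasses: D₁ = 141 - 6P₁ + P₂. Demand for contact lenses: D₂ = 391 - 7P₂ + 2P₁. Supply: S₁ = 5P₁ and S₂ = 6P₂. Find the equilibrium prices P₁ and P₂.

Market 1: 141 - 6P₁ + P₂ = 5P₁ → 11P₁ - P₂ = 141.
Market 2: 13P₂ - 2P₁ = 391.
Eliminating P₂: 13×(1) + 1×(2) gives 141P₁ = 2224, so P₁ = 2224/141.
Back-substitute into (2): P₂ = (391 + 2×2224/141) / 13 = 4583/141.

P₁ = 2224/141, P₂ = 4583/141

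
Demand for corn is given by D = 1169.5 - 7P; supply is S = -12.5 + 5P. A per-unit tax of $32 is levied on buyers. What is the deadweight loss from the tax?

Deadweight loss = 4480/3

Pre-tax equilibrium: P* = 98.5, Q* = 480.
Tax on buyers shifts demand to D = 1169.5 − 7(P + 32) = 945.5 - 7P.
945.5 - 7P = -12.5 + 5P gives seller price Ps = 479/6; buyers pay Pb = 479/6 + 32 = 671/6.
New quantity: Q = 1169.5 − 7(671/6) = 1160/3.
DWL = ½ × 32 × (480 − 1160/3) = 4480/3.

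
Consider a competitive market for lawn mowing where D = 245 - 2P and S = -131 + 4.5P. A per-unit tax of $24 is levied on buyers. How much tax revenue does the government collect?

Pre-tax equilibrium: P* = 752/13, Q* = 1681/13.
Tax on buyers shifts demand to D = 245 − 2(P + 24) = 197 - 2P.
197 - 2P = -131 + 4.5P gives seller price Ps = 656/13; buyers pay Pb = 656/13 + 24 = 968/13.
New quantity: Q = 245 − 2(968/13) = 1249/13.
Revenue = 24 × 1249/13 = 29976/13.

Tax revenue = 29976/13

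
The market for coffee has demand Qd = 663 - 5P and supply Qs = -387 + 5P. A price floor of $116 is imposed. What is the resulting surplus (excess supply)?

Surplus = 110

Equilibrium price would be P* = 105, so the floor at 116 binds.
At P = 116: Qd = 83, Qs = 193.
Surplus = 193 − 83 = 110.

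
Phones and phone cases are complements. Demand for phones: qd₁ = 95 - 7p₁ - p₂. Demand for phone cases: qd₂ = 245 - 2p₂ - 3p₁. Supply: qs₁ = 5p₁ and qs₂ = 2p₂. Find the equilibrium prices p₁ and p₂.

Market 1: 95 - 7p₁ - p₂ = 5p₁ → 12p₁ + p₂ = 95.
Market 2: 4p₂ + 3p₁ = 245.
Eliminating p₂: 4×(1) − 1×(2) gives 45p₁ = 135, so p₁ = 3.
Back-substitute into (2): p₂ = (245 − 3×3) / 4 = 59.

p₁ = 3, p₂ = 59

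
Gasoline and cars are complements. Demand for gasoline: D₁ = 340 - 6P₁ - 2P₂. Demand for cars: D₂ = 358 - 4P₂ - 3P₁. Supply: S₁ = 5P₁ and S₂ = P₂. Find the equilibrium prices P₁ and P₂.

P₁ = 984/49, P₂ = 2918/49

Market 1: 340 - 6P₁ - 2P₂ = 5P₁ → 11P₁ + 2P₂ = 340.
Market 2: 5P₂ + 3P₁ = 358.
Eliminating P₂: 5×(1) − 2×(2) gives 49P₁ = 984, so P₁ = 984/49.
Back-substitute into (2): P₂ = (358 − 3×984/49) / 5 = 2918/49.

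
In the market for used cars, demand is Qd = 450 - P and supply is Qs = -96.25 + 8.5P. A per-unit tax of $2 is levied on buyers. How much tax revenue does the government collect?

Pre-tax equilibrium: P* = 57.5, Q* = 392.5.
Tax on buyers shifts demand to Qd = 450 − 1(P + 2) = 448 - P.
448 - P = -96.25 + 8.5P gives seller price Ps = 2177/38; buyers pay Pb = 2177/38 + 2 = 2253/38.
New quantity: Q = 450 − 1(2253/38) = 14847/38.
Revenue = 2 × 14847/38 = 14847/19.

Tax revenue = 14847/19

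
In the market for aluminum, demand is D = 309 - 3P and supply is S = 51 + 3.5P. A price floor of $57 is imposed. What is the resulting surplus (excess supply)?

Surplus = 112.5

Equilibrium price would be P* = 516/13, so the floor at 57 binds.
At P = 57: D = 138, S = 250.5.
Surplus = 250.5 − 138 = 112.5.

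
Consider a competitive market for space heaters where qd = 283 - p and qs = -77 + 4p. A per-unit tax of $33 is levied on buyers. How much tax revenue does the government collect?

Tax revenue = 6091.8

Pre-tax equilibrium: p* = 72, q* = 211.
Tax on buyers shifts demand to qd = 283 − 1(p + 33) = 250 - p.
250 - p = -77 + 4p gives seller price ps = 65.4; buyers pay pb = 65.4 + 33 = 98.4.
New quantity: q = 283 − 1(98.4) = 184.6.
Revenue = 33 × 184.6 = 6091.8.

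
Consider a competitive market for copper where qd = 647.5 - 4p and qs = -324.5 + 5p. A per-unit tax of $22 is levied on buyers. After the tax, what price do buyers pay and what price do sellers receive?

Pre-tax equilibrium: p* = 108, q* = 215.5.
Tax on buyers shifts demand to qd = 647.5 − 4(p + 22) = 559.5 - 4p.
559.5 - 4p = -324.5 + 5p gives seller price ps = 884/9; buyers pay pb = 884/9 + 22 = 1082/9.
New quantity: q = 647.5 − 4(1082/9) = 2999/18.

Buyers pay 1082/9, sellers receive 884/9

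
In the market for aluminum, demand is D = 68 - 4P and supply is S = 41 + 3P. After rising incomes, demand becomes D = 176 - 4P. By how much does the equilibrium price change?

Original equilibrium: P* = 27/7, Q* = 368/7.
New equilibrium: 176 - 4P = 41 + 3P, so 135 = 7P and P' = 135/7; Q' = 176 − 4(135/7) = 692/7.
Change in price: 135/7 − 27/7 = 108/7.

ΔP = 108/7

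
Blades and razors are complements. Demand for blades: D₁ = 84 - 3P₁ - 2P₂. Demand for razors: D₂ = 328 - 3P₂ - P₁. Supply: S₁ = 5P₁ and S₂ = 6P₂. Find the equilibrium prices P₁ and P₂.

Market 1: 84 - 3P₁ - 2P₂ = 5P₁ → 8P₁ + 2P₂ = 84.
Market 2: 9P₂ + P₁ = 328.
Eliminating P₂: 9×(1) − 2×(2) gives 70P₁ = 100, so P₁ = 10/7.
Back-substitute into (2): P₂ = (328 − 1×10/7) / 9 = 254/7.

P₁ = 10/7, P₂ = 254/7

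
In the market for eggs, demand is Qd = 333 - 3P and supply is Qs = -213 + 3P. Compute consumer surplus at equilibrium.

Consumer surplus = 600

Equilibrium: 333 - 3P = -213 + 3P gives P* = 91, Q* = 60.
Demand choke price (Qd = 0): P = 111.
CS = ½(111 − 91)(60) = 600.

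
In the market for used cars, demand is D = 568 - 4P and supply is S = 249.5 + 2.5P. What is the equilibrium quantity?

Set D = S: 568 - 4P = 249.5 + 2.5P.
318.5 = 6.5P, so P* = 49.
Q* = 568 − 4(49) = 372.

Q* = 372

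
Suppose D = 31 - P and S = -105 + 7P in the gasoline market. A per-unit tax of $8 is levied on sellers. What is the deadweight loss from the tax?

Deadweight loss = 28

Pre-tax equilibrium: P* = 17, Q* = 14.
Tax on sellers shifts supply to S = -105 + 7(P − 8) = -161 + 7P.
31 - P = -161 + 7P gives buyer price Pb = 24; sellers receive Ps = 24 − 8 = 16.
New quantity: Q = 31 − 1(24) = 7.
DWL = ½ × 8 × (14 − 7) = 28.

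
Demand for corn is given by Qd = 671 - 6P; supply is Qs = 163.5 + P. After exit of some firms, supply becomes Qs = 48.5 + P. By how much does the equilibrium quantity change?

ΔQ = -690/7

Original equilibrium: P* = 72.5, Q* = 236.
New equilibrium: 671 - 6P = 48.5 + P, so 622.5 = 7P and P' = 1245/14; Q' = 671 − 6(1245/14) = 962/7.
Change in quantity: 962/7 − 236 = -690/7.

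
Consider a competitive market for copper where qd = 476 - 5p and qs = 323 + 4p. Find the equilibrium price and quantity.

p* = 17, q* = 391

Set qd = qs: 476 - 5p = 323 + 4p.
153 = 9p, so p* = 17.
q* = 476 − 5(17) = 391.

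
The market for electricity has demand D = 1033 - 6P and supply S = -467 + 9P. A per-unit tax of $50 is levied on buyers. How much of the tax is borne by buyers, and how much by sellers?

Pre-tax equilibrium: P* = 100, Q* = 433.
Tax on buyers shifts demand to D = 1033 − 6(P + 50) = 733 - 6P.
733 - 6P = -467 + 9P gives seller price Ps = 80; buyers pay Pb = 80 + 50 = 130.
New quantity: Q = 1033 − 6(130) = 253.
Buyer burden = 130 − 100 = 30; seller burden = 100 − 80 = 20.

Buyers bear $30, sellers bear $20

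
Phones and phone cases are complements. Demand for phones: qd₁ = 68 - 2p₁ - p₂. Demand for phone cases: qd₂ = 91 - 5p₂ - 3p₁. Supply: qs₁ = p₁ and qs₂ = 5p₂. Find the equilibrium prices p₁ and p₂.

Market 1: 68 - 2p₁ - p₂ = p₁ → 3p₁ + p₂ = 68.
Market 2: 10p₂ + 3p₁ = 91.
Eliminating p₂: 10×(1) − 1×(2) gives 27p₁ = 589, so p₁ = 589/27.
Back-substitute into (2): p₂ = (91 − 3×589/27) / 10 = 23/9.

p₁ = 589/27, p₂ = 23/9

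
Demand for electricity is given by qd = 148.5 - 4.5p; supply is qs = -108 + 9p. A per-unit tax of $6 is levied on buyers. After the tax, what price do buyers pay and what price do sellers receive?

Buyers pay $23, sellers receive $17

Pre-tax equilibrium: p* = 19, q* = 63.
Tax on buyers shifts demand to qd = 148.5 − 4.5(p + 6) = 121.5 - 4.5p.
121.5 - 4.5p = -108 + 9p gives seller price ps = 17; buyers pay pb = 17 + 6 = 23.
New quantity: q = 148.5 − 4.5(23) = 45.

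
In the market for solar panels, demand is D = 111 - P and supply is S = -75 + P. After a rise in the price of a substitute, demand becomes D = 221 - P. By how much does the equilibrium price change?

Original equilibrium: P* = 93, Q* = 18.
New equilibrium: 221 - P = -75 + P, so 296 = 2P and P' = 148; Q' = 221 − 1(148) = 73.
Change in price: 148 − 93 = 55.

ΔP = 55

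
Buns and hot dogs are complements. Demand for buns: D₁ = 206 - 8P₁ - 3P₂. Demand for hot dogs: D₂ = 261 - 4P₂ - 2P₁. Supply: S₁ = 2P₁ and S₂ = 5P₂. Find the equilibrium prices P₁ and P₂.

P₁ = 12.75, P₂ = 157/6

Market 1: 206 - 8P₁ - 3P₂ = 2P₁ → 10P₁ + 3P₂ = 206.
Market 2: 9P₂ + 2P₁ = 261.
Eliminating P₂: 9×(1) − 3×(2) gives 84P₁ = 1071, so P₁ = 12.75.
Back-substitute into (2): P₂ = (261 − 2×12.75) / 9 = 157/6.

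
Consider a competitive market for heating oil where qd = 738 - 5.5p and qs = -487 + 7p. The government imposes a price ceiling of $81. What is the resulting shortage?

Shortage = 212.5

Equilibrium price would be p* = 98, so the ceiling at 81 binds.
At p = 81: qd = 738 − 5.5(81) = 292.5, qs = -487 + 7(81) = 80.
Shortage = 292.5 − 80 = 212.5.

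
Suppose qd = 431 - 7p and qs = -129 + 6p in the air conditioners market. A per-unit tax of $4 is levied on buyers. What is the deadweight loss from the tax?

Pre-tax equilibrium: p* = 560/13, q* = 1683/13.
Tax on buyers shifts demand to qd = 431 − 7(p + 4) = 403 - 7p.
403 - 7p = -129 + 6p gives seller price ps = 532/13; buyers pay pb = 532/13 + 4 = 584/13.
New quantity: q = 431 − 7(584/13) = 1515/13.
DWL = ½ × 4 × (1683/13 − 1515/13) = 336/13.

Deadweight loss = 336/13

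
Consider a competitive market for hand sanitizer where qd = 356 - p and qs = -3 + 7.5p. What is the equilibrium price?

p* = 718/17

Set qd = qs: 356 - p = -3 + 7.5p.
359 = 8.5p, so p* = 718/17.
q* = 356 − 1(718/17) = 5334/17.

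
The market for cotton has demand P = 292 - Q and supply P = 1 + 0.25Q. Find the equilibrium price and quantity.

Set the two price expressions equal: 292 - Q = 1 + 0.25Q.
291 = 1.25Q, so Q* = 232.8.
P* = 292 − (1)(232.8) = 59.2.

P* = 59.2, Q* = 232.8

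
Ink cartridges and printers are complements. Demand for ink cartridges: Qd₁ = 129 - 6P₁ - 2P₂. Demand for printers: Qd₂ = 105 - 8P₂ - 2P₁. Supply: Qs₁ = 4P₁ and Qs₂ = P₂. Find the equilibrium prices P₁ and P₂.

Market 1: 129 - 6P₁ - 2P₂ = 4P₁ → 10P₁ + 2P₂ = 129.
Market 2: 9P₂ + 2P₁ = 105.
Eliminating P₂: 9×(1) − 2×(2) gives 86P₁ = 951, so P₁ = 951/86.
Back-substitute into (2): P₂ = (105 − 2×951/86) / 9 = 396/43.

P₁ = 951/86, P₂ = 396/43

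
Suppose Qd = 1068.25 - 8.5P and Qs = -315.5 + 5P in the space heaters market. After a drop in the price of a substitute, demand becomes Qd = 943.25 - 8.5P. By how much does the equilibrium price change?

Original equilibrium: P* = 102.5, Q* = 197.
New equilibrium: 943.25 - 8.5P = -315.5 + 5P, so 1258.75 = 13.5P and P' = 5035/54; Q' = 943.25 − 8.5(5035/54) = 4069/27.
Change in price: 5035/54 − 102.5 = -250/27.

ΔP = -250/27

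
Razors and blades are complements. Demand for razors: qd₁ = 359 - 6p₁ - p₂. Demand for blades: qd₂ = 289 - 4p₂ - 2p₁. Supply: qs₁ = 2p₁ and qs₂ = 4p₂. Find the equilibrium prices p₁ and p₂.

p₁ = 2583/62, p₂ = 797/31

Market 1: 359 - 6p₁ - p₂ = 2p₁ → 8p₁ + p₂ = 359.
Market 2: 8p₂ + 2p₁ = 289.
Eliminating p₂: 8×(1) − 1×(2) gives 62p₁ = 2583, so p₁ = 2583/62.
Back-substitute into (2): p₂ = (289 − 2×2583/62) / 8 = 797/31.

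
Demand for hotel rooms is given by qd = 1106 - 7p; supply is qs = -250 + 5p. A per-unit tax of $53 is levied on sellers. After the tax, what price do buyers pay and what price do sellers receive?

Pre-tax equilibrium: p* = 113, q* = 315.
Tax on sellers shifts supply to qs = -250 + 5(p − 53) = -515 + 5p.
1106 - 7p = -515 + 5p gives buyer price pb = 1621/12; sellers receive ps = 1621/12 − 53 = 985/12.
New quantity: q = 1106 − 7(1621/12) = 1925/12.

Buyers pay 1621/12, sellers receive 985/12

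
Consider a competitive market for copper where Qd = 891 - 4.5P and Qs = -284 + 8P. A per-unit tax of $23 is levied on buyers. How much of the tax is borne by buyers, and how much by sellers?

Pre-tax equilibrium: P* = 94, Q* = 468.
Tax on buyers shifts demand to Qd = 891 − 4.5(P + 23) = 787.5 - 4.5P.
787.5 - 4.5P = -284 + 8P gives seller price Ps = 85.72; buyers pay Pb = 85.72 + 23 = 108.72.
New quantity: Q = 891 − 4.5(108.72) = 401.76.
Buyer burden = 108.72 − 94 = 14.72; seller burden = 94 − 85.72 = 8.28.

Buyers bear $14.72, sellers bear $8.28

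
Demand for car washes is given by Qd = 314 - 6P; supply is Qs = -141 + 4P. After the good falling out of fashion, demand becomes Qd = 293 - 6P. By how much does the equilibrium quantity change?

Original equilibrium: P* = 45.5, Q* = 41.
New equilibrium: 293 - 6P = -141 + 4P, so 434 = 10P and P' = 43.4; Q' = 293 − 6(43.4) = 32.6.
Change in quantity: 32.6 − 41 = -8.4.

ΔQ = -8.4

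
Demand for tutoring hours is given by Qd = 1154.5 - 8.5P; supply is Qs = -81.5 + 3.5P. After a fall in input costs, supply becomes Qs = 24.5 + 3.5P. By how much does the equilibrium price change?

Original equilibrium: P* = 103, Q* = 279.
New equilibrium: 1154.5 - 8.5P = 24.5 + 3.5P, so 1130 = 12P and P' = 565/6; Q' = 1154.5 − 8.5(565/6) = 4249/12.
Change in price: 565/6 − 103 = -53/6.

ΔP = -53/6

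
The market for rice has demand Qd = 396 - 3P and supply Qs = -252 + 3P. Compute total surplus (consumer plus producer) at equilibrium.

Equilibrium: 396 - 3P = -252 + 3P gives P* = 108, Q* = 72.
Demand choke price: P = 132; supply starts at P = 84.
CS = ½(132 − 108)(72) = 864; PS = ½(108 − 84)(72) = 864.

Total surplus = 1728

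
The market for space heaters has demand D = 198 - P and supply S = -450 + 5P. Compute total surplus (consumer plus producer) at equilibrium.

Total surplus = 4860

Equilibrium: 198 - P = -450 + 5P gives P* = 108, Q* = 90.
Demand choke price: P = 198; supply starts at P = 90.
CS = ½(198 − 108)(90) = 4050; PS = ½(108 − 90)(90) = 810.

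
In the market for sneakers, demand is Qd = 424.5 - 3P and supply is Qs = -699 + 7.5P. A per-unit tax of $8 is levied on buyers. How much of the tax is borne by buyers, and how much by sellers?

Pre-tax equilibrium: P* = 107, Q* = 103.5.
Tax on buyers shifts demand to Qd = 424.5 − 3(P + 8) = 400.5 - 3P.
400.5 - 3P = -699 + 7.5P gives seller price Ps = 733/7; buyers pay Pb = 733/7 + 8 = 789/7.
New quantity: Q = 424.5 − 3(789/7) = 1209/14.
Buyer burden = 789/7 − 107 = 40/7; seller burden = 107 − 733/7 = 16/7.

Buyers bear 40/7, sellers bear 16/7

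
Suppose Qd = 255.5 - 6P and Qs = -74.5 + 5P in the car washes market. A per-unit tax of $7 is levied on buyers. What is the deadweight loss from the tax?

Pre-tax equilibrium: P* = 30, Q* = 75.5.
Tax on buyers shifts demand to Qd = 255.5 − 6(P + 7) = 213.5 - 6P.
213.5 - 6P = -74.5 + 5P gives seller price Ps = 288/11; buyers pay Pb = 288/11 + 7 = 365/11.
New quantity: Q = 255.5 − 6(365/11) = 1241/22.
DWL = ½ × 7 × (75.5 − 1241/22) = 735/11.

Deadweight loss = 735/11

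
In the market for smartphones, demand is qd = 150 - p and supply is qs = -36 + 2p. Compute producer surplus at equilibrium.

Producer surplus = 1936

Equilibrium: 150 - p = -36 + 2p gives p* = 62, q* = 88.
Supply starts at p = 18 (where qs = 0).
PS = ½(62 − 18)(88) = 1936.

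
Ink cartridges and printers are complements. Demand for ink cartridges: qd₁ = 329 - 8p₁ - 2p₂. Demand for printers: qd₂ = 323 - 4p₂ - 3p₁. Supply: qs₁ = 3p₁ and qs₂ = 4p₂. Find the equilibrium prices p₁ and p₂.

Market 1: 329 - 8p₁ - 2p₂ = 3p₁ → 11p₁ + 2p₂ = 329.
Market 2: 8p₂ + 3p₁ = 323.
Eliminating p₂: 8×(1) − 2×(2) gives 82p₁ = 1986, so p₁ = 993/41.
Back-substitute into (2): p₂ = (323 − 3×993/41) / 8 = 1283/41.

p₁ = 993/41, p₂ = 1283/41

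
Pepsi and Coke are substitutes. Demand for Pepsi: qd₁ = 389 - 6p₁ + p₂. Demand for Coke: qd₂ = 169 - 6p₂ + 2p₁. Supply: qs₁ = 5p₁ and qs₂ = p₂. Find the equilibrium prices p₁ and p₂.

Market 1: 389 - 6p₁ + p₂ = 5p₁ → 11p₁ - p₂ = 389.
Market 2: 7p₂ - 2p₁ = 169.
Eliminating p₂: 7×(1) + 1×(2) gives 75p₁ = 2892, so p₁ = 38.56.
Back-substitute into (2): p₂ = (169 + 2×38.56) / 7 = 35.16.

p₁ = 38.56, p₂ = 35.16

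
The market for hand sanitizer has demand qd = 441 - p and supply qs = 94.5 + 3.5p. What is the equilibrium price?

p* = 77

Set qd = qs: 441 - p = 94.5 + 3.5p.
346.5 = 4.5p, so p* = 77.
q* = 441 − 1(77) = 364.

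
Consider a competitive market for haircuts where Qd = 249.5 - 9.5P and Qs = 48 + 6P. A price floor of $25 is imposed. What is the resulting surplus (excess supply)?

Equilibrium price would be P* = 13, so the floor at 25 binds.
At P = 25: Qd = 12, Qs = 198.
Surplus = 198 − 12 = 186.

Surplus = 186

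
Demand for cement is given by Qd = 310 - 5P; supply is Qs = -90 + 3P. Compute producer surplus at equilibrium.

Producer surplus = 600

Equilibrium: 310 - 5P = -90 + 3P gives P* = 50, Q* = 60.
Supply starts at P = 30 (where Qs = 0).
PS = ½(50 − 30)(60) = 600.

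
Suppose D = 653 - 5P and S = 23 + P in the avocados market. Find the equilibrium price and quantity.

Set D = S: 653 - 5P = 23 + P.
630 = 6P, so P* = 105.
Q* = 653 − 5(105) = 128.

P* = 105, Q* = 128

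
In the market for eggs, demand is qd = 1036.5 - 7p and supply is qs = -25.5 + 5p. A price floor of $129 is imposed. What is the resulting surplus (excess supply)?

Equilibrium price would be p* = 88.5, so the floor at 129 binds.
At p = 129: qd = 133.5, qs = 619.5.
Surplus = 619.5 − 133.5 = 486.

Surplus = 486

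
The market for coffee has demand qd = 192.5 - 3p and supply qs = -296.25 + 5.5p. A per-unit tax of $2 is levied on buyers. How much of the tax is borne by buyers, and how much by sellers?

Buyers bear 22/17, sellers bear 12/17

Pre-tax equilibrium: p* = 57.5, q* = 20.
Tax on buyers shifts demand to qd = 192.5 − 3(p + 2) = 186.5 - 3p.
186.5 - 3p = -296.25 + 5.5p gives seller price ps = 1931/34; buyers pay pb = 1931/34 + 2 = 1999/34.
New quantity: q = 192.5 − 3(1999/34) = 274/17.
Buyer burden = 1999/34 − 57.5 = 22/17; seller burden = 57.5 − 1931/34 = 12/17.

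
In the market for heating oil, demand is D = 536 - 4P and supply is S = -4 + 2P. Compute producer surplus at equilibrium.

Equilibrium: 536 - 4P = -4 + 2P gives P* = 90, Q* = 176.
Supply starts at P = 2 (where S = 0).
PS = ½(90 − 2)(176) = 7744.

Producer surplus = 7744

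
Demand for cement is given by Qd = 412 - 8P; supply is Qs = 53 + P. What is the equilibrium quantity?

Set Qd = Qs: 412 - 8P = 53 + P.
359 = 9P, so P* = 359/9.
Q* = 412 − 8(359/9) = 836/9.

Q* = 836/9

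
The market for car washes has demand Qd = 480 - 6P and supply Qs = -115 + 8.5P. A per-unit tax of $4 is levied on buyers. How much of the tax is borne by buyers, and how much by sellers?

Buyers bear 68/29, sellers bear 48/29

Pre-tax equilibrium: P* = 1190/29, Q* = 6780/29.
Tax on buyers shifts demand to Qd = 480 − 6(P + 4) = 456 - 6P.
456 - 6P = -115 + 8.5P gives seller price Ps = 1142/29; buyers pay Pb = 1142/29 + 4 = 1258/29.
New quantity: Q = 480 − 6(1258/29) = 6372/29.
Buyer burden = 1258/29 − 1190/29 = 68/29; seller burden = 1190/29 − 1142/29 = 48/29.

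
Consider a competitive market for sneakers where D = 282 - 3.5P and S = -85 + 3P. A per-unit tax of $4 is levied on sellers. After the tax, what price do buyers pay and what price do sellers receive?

Buyers pay 758/13, sellers receive 706/13

Pre-tax equilibrium: P* = 734/13, Q* = 1097/13.
Tax on sellers shifts supply to S = -85 + 3(P − 4) = -97 + 3P.
282 - 3.5P = -97 + 3P gives buyer price Pb = 758/13; sellers receive Ps = 758/13 − 4 = 706/13.
New quantity: Q = 282 − 3.5(758/13) = 1013/13.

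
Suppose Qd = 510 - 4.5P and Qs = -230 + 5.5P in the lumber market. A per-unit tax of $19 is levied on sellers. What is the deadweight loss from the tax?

Deadweight loss = 446.7375

Pre-tax equilibrium: P* = 74, Q* = 177.
Tax on sellers shifts supply to Qs = -230 + 5.5(P − 19) = -334.5 + 5.5P.
510 - 4.5P = -334.5 + 5.5P gives buyer price Pb = 84.45; sellers receive Ps = 84.45 − 19 = 65.45.
New quantity: Q = 510 − 4.5(84.45) = 129.975.
DWL = ½ × 19 × (177 − 129.975) = 446.7375.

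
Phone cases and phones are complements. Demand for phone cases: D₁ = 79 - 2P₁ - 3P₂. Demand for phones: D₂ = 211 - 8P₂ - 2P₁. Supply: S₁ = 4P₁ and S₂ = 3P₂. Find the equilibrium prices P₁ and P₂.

Market 1: 79 - 2P₁ - 3P₂ = 4P₁ → 6P₁ + 3P₂ = 79.
Market 2: 11P₂ + 2P₁ = 211.
Eliminating P₂: 11×(1) − 3×(2) gives 60P₁ = 236, so P₁ = 59/15.
Back-substitute into (2): P₂ = (211 − 2×59/15) / 11 = 277/15.

P₁ = 59/15, P₂ = 277/15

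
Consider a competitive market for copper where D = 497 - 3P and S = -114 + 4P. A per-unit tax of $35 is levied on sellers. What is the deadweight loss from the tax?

Deadweight loss = 1050

Pre-tax equilibrium: P* = 611/7, Q* = 1646/7.
Tax on sellers shifts supply to S = -114 + 4(P − 35) = -254 + 4P.
497 - 3P = -254 + 4P gives buyer price Pb = 751/7; sellers receive Ps = 751/7 − 35 = 506/7.
New quantity: Q = 497 − 3(751/7) = 1226/7.
DWL = ½ × 35 × (1646/7 − 1226/7) = 1050.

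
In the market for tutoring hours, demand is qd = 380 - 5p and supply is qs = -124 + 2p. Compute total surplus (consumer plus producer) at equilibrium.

Total surplus = 140

Equilibrium: 380 - 5p = -124 + 2p gives p* = 72, q* = 20.
Demand choke price: p = 76; supply starts at p = 62.
CS = ½(76 − 72)(20) = 40; PS = ½(72 − 62)(20) = 100.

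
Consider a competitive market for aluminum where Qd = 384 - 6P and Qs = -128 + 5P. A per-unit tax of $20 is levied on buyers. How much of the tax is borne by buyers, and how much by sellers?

Buyers bear 100/11, sellers bear 120/11

Pre-tax equilibrium: P* = 512/11, Q* = 1152/11.
Tax on buyers shifts demand to Qd = 384 − 6(P + 20) = 264 - 6P.
264 - 6P = -128 + 5P gives seller price Ps = 392/11; buyers pay Pb = 392/11 + 20 = 612/11.
New quantity: Q = 384 − 6(612/11) = 552/11.
Buyer burden = 612/11 − 512/11 = 100/11; seller burden = 512/11 − 392/11 = 120/11.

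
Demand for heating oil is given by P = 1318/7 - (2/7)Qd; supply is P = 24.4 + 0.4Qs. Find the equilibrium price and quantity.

Set the two price expressions equal: 1318/7 - (2/7)Q = 24.4 + 0.4Q.
5736/35 = (24/35)Q, so Q* = 239.
P* = 1318/7 − (2/7)(239) = 120.

P* = 120, Q* = 239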